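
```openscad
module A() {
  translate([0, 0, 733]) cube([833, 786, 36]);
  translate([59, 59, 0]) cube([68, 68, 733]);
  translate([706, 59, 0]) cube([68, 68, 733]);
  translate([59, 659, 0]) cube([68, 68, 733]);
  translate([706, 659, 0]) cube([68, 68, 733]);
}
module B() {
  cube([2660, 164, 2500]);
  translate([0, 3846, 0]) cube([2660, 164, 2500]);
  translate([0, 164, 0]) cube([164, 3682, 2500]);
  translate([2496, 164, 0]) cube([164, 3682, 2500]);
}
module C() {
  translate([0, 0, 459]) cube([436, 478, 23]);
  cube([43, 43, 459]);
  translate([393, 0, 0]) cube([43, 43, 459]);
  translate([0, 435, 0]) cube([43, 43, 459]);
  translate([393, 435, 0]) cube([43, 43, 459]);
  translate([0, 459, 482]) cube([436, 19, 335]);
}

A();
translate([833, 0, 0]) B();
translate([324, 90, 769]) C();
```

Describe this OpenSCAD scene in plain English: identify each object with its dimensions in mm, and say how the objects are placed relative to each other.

A is a table: top 833 mm (x) × 786 mm (y), 36 mm thick, upper face at z = 769 mm, on four 68×68 mm square legs, each inset 59 mm from the nearest pair of top edges, running from z = 0 to the bottom of the top.

B is a box-shaped house frame (walls only): outside footprint 2660×4010 mm, wall height 2500 mm, wall thickness 164 mm. The two y-facing walls run the full x-width; the two x-facing walls fit between the inner faces of the y-facing walls.

C is a chair. The seat is a 436×478×23 mm slab with its top at z = 482 mm, on four 43×43 mm corner legs (flush with the seat edges, standing on z = 0). A flat backrest 19 mm thick, 335 mm tall, spans the full seat width and rises from the seat top along its +y edge, rear face flush with the rear of the seat.

The house frame is against the table's +x side, with their −y faces flush. The chair is on top of the table.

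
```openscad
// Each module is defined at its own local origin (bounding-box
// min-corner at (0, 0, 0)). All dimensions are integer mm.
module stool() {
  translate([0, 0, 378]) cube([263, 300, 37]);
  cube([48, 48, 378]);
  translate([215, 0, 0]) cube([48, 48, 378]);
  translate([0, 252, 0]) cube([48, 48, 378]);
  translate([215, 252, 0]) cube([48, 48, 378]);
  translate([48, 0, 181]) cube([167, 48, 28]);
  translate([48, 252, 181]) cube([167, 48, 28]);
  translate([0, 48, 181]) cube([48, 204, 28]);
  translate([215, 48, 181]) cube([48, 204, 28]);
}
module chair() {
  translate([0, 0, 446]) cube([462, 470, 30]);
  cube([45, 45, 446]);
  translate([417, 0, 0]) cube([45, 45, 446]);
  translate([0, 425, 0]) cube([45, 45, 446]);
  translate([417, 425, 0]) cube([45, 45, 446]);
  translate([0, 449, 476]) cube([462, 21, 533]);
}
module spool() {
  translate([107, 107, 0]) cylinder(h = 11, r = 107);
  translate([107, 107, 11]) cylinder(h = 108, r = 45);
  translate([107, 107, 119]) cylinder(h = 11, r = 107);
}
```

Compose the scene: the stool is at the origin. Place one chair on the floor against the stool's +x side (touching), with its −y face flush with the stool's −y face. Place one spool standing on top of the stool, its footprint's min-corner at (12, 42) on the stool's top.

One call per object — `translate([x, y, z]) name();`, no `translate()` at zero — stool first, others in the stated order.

stool();
translate([263, 0, 0]) chair();
translate([12, 42, 415]) spool();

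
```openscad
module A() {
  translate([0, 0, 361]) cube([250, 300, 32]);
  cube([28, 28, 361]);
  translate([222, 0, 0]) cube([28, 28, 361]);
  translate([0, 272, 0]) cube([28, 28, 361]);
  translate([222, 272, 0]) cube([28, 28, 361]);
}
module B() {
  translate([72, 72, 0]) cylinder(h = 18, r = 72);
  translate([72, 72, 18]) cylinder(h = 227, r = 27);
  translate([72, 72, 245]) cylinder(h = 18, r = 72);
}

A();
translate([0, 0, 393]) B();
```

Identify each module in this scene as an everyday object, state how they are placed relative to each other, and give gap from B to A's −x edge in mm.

A is a stool. B is a spool. The spool is on top of the stool. The gap from the spool to the stool's −x edge is 0 mm.

The spool's min-x is at 0; the stool's min-x is 0; gap = 0 mm.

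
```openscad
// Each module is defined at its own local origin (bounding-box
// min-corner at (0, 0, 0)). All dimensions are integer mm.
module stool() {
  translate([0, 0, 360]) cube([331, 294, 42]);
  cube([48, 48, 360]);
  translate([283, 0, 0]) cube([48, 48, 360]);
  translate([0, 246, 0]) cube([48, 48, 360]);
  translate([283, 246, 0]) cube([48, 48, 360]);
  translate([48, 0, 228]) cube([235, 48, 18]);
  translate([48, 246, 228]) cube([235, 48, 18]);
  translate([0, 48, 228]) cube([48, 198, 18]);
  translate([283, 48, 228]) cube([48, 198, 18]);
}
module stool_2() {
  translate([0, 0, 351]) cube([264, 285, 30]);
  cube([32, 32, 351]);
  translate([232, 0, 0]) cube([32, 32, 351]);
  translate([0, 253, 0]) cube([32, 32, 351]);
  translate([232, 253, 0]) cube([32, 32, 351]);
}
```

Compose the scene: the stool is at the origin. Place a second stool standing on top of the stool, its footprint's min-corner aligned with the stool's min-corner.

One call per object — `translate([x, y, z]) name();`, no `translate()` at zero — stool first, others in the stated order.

stool();
translate([0, 0, 402]) stool_2();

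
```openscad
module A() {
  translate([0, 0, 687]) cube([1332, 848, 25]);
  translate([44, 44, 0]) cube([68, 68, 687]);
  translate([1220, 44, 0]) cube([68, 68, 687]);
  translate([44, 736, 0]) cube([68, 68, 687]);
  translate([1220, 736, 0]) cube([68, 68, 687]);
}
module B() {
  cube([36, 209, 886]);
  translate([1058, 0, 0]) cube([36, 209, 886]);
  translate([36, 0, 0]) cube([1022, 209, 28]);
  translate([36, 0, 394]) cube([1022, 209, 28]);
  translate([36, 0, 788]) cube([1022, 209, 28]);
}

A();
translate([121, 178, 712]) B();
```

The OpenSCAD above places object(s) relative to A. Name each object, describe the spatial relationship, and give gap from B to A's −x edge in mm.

A is a table. B is a bookshelf. The bookshelf is on top of the table. The gap from the bookshelf to the table's −x edge is 121 mm.

The bookshelf's min-x is at 121; the table's min-x is 0; gap = 121 mm.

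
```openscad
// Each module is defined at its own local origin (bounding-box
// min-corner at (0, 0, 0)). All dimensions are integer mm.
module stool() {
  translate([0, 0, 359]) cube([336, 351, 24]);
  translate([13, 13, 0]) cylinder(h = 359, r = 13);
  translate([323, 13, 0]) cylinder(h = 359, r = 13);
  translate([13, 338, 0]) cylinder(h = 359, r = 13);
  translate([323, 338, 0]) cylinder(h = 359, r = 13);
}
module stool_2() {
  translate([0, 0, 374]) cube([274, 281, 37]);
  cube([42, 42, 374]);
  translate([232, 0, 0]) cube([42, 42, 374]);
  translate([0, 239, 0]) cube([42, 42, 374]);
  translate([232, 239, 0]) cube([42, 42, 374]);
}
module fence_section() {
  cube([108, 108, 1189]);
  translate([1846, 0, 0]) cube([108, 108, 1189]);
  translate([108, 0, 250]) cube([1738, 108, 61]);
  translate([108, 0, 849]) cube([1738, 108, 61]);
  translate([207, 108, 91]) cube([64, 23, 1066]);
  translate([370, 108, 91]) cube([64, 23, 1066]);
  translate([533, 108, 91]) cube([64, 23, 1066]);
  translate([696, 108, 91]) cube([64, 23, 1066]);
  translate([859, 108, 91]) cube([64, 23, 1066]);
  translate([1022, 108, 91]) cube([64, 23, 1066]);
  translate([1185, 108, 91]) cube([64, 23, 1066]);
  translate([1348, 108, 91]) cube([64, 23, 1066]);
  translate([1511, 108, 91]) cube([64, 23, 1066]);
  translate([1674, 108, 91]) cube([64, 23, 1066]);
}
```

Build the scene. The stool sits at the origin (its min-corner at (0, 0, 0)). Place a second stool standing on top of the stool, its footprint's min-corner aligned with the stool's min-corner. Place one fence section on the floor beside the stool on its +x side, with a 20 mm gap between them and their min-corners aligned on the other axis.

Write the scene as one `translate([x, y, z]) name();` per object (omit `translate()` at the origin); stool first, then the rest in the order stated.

stool();
translate([0, 0, 383]) stool_2();
translate([356, 0, 0]) fence_section();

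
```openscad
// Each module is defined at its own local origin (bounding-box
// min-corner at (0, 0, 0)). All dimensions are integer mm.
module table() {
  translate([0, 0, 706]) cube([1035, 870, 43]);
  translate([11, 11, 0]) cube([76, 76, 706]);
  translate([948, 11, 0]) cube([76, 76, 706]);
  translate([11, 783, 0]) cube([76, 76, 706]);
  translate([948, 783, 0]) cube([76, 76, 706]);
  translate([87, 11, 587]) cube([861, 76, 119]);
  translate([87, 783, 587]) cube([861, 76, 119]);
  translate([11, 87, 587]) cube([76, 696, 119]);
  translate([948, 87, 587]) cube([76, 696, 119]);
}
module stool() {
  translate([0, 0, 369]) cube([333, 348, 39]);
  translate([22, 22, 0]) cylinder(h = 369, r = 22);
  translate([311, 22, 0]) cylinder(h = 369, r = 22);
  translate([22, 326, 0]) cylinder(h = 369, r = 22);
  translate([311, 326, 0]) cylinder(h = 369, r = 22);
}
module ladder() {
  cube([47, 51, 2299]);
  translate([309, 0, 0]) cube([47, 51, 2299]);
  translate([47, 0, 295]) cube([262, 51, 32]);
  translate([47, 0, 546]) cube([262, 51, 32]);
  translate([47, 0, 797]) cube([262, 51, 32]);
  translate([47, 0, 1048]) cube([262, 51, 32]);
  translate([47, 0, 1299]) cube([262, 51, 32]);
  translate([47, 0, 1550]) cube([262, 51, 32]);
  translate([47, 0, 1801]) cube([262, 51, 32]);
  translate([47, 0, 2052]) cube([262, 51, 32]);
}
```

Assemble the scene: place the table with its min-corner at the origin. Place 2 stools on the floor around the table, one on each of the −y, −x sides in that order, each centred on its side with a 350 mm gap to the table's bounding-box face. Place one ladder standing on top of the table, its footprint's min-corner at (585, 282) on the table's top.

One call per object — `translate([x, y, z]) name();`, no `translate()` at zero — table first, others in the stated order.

table();
translate([351, -698, 0]) stool();
translate([-683, 261, 0]) stool();
translate([585, 282, 749]) ladder();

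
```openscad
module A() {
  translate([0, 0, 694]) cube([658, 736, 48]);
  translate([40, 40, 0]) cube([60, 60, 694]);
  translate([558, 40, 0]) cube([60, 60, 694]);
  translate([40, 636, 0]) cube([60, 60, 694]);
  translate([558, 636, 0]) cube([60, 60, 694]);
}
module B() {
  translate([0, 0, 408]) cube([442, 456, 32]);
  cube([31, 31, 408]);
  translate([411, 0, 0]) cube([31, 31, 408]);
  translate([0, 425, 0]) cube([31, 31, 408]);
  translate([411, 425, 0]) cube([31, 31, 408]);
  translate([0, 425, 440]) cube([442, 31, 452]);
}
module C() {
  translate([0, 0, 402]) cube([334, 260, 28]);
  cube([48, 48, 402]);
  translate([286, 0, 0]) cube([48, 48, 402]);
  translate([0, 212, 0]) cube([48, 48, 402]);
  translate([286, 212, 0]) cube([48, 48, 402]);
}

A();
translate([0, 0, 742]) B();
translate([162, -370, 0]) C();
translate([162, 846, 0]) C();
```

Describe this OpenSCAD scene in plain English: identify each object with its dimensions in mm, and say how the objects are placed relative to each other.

A is a table: top 658 mm (x) × 736 mm (y), 48 mm thick, upper face at z = 742 mm, on four 60×60 mm square legs, each inset 40 mm from the nearest pair of top edges, running from z = 0 to the bottom of the top.

B is a chair. The seat is a 442×456×32 mm slab with its top at z = 440 mm, on four 31×31 mm corner legs (flush with the seat edges, standing on z = 0). A flat backrest 31 mm thick, 452 mm tall, spans the full seat width and rises from the seat top along its +y edge, rear face flush with the rear of the seat.

C is a four-legged stool. The seat is a 334×260×28 mm slab whose top surface is at z = 430 mm; four square legs, each 48×48 mm in cross-section, run from the floor (z = 0) to the underside of the seat, each flush with a corner of the seat.

The chair is on top of the table. Two stools sit around the table at the −y, +y sides.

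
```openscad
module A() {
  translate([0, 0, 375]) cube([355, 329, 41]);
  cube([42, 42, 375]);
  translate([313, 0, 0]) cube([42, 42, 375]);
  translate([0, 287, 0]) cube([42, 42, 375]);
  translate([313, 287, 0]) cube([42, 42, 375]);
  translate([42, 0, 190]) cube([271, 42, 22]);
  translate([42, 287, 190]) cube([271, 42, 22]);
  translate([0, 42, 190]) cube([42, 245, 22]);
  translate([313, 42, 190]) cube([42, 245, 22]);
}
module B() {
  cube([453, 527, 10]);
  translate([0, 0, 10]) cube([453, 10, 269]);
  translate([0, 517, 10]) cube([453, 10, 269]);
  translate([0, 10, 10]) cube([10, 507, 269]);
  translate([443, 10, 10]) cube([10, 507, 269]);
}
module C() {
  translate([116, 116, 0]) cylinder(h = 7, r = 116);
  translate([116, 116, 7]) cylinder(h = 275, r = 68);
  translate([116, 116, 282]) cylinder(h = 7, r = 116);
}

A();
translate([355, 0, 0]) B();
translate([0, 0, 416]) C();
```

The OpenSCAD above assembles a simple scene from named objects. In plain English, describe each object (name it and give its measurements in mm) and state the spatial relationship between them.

A is a four-legged stool. The seat is a 355×329×41 mm slab whose top surface is at z = 416 mm; four square legs, each 42×42 mm in cross-section, run from the floor (z = 0) to the underside of the seat, each flush with a corner of the seat. Four stretchers, 42 mm wide and 22 mm tall, connect adjacent legs with their undersides at z = 190 mm, each running between the inner faces of the legs it joins and aligned with the legs' outer faces on the other axis.

B is an open-topped rectangular box: outside dimensions 453×527×279 mm, with a uniform wall and base thickness of 10 mm. The base is a full 453×527 slab on the floor; four walls sit on top of the base. The front and back walls (the −y and +y sides) span the full width; the two side walls fit between them.

C is a spool: two coaxial disc flanges of radius 116 mm and thickness 7 mm, joined by a core cylinder of radius 68 mm and height 275 mm. The lower flange rests on z = 0 and the three cylinders share a vertical axis.

The open box is against the stool's +x side, with their −y faces flush. The spool is on top of the stool.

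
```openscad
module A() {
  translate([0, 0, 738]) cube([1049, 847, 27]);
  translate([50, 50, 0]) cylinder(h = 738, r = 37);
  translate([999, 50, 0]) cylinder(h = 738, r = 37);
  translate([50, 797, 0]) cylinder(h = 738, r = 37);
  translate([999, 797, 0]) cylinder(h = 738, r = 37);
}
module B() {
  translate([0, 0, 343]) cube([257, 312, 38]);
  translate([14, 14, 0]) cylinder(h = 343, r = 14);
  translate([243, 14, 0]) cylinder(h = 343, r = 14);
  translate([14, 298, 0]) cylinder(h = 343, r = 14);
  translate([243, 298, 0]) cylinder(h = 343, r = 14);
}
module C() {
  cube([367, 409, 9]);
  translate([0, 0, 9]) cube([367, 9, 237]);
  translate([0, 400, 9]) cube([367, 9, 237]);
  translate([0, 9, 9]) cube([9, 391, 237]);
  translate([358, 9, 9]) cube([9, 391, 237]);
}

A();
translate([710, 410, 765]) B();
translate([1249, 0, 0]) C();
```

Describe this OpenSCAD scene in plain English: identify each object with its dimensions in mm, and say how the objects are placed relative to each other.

A is a table: top 1049 mm (x) × 847 mm (y), 27 mm thick, upper face at z = 765 mm, on four round legs of 74 mm diameter, each leg's bounding box inset 13 mm from the nearest pair of top edges, running from z = 0 to the bottom of the top.

B is a simple wooden stool: a rectangular seat 257 mm (x) by 312 mm (y), 38 mm thick, top face at z = 381 mm, on four round legs, each 28 mm in diameter. The legs rest on z = 0, each leg's axis is inset half a diameter from the nearest pair of seat edges (so the leg's bounding box is flush with the corner).

C is an open-topped rectangular box: outside dimensions 367×409×246 mm, with a uniform wall and base thickness of 9 mm. The base is a full 367×409 slab on the floor; four walls sit on top of the base. The front and back walls (the −y and +y sides) span the full width; the two side walls fit between them.

The stool is on top of the table. The open box is on the floor beside the table on its +x side.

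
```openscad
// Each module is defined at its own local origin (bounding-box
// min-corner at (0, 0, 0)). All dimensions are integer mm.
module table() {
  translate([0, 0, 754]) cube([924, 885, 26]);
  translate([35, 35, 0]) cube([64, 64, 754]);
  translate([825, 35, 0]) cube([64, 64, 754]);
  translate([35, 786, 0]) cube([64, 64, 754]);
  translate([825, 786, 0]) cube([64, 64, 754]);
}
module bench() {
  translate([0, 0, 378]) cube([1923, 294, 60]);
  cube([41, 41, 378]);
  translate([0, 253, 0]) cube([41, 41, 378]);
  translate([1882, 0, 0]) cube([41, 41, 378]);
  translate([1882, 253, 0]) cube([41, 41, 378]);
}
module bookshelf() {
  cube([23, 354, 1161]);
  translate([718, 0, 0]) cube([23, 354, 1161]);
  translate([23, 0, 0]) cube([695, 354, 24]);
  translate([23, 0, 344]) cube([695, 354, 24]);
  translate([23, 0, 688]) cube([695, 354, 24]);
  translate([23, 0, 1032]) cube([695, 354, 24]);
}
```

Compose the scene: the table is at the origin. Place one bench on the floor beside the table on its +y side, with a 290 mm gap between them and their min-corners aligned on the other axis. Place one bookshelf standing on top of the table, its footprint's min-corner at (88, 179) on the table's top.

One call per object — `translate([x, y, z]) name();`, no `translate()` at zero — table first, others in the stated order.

table();
translate([0, 1175, 0]) bench();
translate([88, 179, 780]) bookshelf();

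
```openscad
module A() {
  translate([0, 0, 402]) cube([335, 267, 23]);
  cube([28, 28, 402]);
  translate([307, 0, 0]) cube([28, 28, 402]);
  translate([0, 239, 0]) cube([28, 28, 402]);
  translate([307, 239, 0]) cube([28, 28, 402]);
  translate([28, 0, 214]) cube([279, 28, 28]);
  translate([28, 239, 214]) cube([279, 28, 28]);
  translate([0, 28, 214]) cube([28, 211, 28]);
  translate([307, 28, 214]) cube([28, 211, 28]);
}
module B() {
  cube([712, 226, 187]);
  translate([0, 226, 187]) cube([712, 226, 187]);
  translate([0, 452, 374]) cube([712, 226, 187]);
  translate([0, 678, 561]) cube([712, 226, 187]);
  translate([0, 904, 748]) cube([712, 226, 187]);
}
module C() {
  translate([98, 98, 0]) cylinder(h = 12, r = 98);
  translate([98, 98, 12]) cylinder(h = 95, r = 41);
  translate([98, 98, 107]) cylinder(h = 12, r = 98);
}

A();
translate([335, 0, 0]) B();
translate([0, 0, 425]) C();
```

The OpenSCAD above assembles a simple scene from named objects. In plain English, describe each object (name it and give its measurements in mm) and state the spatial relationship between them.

A is a simple wooden stool: a rectangular seat 335 mm (x) by 267 mm (y), 23 mm thick, top face at z = 425 mm, on four square legs, each 28×28 mm in cross-section. The legs rest on z = 0, each flush with a corner of the seat. Four stretchers, 28 mm wide and 28 mm tall, connect adjacent legs with their undersides at z = 214 mm, each running between the inner faces of the legs it joins and aligned with the legs' outer faces on the other axis.

B is a run of 5 identical solid stair steps. Each tread is 712×226 mm and each step block is 187 mm high. Step 1 rests on the floor; step k is offset from step 1 by (k−1)×226 mm in y and (k−1)×187 mm in z.

C is a spool: two coaxial disc flanges of radius 98 mm and thickness 12 mm, joined by a core cylinder of radius 41 mm and height 95 mm. The lower flange rests on z = 0 and the three cylinders share a vertical axis.

The staircase is against the stool's +x side, with their −y faces flush. The spool is on top of the stool.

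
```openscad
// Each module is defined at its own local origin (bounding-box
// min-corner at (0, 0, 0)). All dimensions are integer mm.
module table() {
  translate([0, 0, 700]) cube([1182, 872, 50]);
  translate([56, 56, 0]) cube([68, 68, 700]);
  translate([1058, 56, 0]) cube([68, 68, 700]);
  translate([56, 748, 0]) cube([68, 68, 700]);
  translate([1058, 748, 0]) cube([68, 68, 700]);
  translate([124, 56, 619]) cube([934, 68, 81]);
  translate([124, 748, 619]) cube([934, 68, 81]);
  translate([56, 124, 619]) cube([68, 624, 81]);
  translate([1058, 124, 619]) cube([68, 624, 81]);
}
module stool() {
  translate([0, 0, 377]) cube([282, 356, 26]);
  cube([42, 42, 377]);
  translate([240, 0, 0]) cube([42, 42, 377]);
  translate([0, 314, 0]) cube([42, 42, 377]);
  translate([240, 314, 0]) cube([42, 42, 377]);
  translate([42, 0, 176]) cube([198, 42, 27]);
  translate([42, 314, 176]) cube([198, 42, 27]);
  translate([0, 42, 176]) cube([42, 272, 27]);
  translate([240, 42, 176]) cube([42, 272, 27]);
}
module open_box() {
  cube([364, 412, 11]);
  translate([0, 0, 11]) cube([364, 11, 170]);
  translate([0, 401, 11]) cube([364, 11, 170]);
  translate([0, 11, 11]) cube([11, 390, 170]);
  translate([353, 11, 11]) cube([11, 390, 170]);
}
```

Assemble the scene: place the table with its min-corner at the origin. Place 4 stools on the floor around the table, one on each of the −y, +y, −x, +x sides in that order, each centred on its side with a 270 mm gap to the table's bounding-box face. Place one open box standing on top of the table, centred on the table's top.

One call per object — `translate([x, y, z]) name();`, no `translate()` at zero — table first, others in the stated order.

table();
translate([450, -626, 0]) stool();
translate([450, 1142, 0]) stool();
translate([-552, 258, 0]) stool();
translate([1452, 258, 0]) stool();
translate([409, 230, 750]) open_box();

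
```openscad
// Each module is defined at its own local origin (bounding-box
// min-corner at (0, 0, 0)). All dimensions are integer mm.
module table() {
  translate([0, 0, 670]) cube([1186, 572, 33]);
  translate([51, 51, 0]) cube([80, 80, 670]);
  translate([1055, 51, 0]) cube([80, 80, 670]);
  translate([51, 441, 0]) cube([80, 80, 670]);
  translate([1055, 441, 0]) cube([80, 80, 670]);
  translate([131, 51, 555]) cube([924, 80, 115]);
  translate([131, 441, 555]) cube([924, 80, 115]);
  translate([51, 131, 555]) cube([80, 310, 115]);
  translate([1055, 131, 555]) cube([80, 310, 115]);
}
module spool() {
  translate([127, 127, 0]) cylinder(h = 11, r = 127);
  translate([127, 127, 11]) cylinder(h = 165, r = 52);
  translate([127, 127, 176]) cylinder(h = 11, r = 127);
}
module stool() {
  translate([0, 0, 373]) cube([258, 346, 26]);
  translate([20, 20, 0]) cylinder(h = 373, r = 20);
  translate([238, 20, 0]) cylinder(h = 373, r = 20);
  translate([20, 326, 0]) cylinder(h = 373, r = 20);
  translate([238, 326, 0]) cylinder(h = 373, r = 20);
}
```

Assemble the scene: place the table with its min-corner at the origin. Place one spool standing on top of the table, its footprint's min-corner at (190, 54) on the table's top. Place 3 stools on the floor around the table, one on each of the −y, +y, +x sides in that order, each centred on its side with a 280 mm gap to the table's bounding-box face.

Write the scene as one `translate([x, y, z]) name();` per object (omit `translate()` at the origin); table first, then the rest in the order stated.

table();
translate([190, 54, 703]) spool();
translate([464, -626, 0]) stool();
translate([464, 852, 0]) stool();
translate([1466, 113, 0]) stool();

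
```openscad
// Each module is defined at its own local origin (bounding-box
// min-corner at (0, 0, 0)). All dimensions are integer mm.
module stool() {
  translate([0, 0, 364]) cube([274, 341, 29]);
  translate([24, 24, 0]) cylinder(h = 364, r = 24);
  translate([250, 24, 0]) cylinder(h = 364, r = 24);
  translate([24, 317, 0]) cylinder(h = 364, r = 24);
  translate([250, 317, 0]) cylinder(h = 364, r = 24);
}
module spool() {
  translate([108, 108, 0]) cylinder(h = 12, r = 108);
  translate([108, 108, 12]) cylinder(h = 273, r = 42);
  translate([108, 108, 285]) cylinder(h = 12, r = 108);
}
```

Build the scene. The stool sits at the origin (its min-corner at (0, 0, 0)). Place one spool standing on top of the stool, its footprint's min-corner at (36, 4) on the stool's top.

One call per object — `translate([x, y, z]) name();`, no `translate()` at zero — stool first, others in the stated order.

stool();
translate([36, 4, 393]) spool();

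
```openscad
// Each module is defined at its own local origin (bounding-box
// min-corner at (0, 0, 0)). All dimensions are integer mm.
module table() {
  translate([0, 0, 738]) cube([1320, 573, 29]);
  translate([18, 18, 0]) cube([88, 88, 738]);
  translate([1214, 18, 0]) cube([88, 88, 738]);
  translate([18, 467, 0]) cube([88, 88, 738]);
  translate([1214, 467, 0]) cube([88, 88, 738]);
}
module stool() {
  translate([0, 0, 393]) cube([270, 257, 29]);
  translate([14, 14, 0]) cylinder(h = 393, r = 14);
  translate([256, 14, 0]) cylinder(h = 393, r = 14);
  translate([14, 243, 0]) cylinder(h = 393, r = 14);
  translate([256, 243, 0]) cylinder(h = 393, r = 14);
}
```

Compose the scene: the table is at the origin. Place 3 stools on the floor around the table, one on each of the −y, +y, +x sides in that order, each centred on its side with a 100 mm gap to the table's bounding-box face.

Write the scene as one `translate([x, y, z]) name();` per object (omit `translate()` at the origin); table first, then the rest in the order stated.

table();
translate([525, -357, 0]) stool();
translate([525, 673, 0]) stool();
translate([1420, 158, 0]) stool();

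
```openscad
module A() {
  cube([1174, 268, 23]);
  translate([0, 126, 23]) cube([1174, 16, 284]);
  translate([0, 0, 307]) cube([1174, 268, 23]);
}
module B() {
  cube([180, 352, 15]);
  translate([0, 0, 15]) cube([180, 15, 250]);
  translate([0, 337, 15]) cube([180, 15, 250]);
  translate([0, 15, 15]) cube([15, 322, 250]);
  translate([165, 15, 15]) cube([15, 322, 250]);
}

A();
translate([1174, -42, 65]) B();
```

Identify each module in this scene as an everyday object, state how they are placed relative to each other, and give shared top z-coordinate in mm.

Both tops at z = 330 mm.

A is an I-beam. B is an open box. The open box is beside the I-beam with their tops flush at z = 330. The shared top z-coordinate is 330 mm.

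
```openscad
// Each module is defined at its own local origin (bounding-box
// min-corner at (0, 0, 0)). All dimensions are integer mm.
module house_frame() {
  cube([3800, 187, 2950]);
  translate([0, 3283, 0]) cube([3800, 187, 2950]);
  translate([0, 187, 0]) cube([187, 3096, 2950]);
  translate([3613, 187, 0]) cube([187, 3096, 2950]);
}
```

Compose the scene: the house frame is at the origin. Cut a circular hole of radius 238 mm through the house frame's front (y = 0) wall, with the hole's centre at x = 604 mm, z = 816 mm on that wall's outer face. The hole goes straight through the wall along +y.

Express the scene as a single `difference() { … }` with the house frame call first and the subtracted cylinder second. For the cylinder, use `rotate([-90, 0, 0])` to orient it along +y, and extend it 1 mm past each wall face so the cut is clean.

difference() {
  house_frame();
  translate([604, -1, 816]) rotate([-90, 0, 0]) cylinder(h = 189, r = 238);
}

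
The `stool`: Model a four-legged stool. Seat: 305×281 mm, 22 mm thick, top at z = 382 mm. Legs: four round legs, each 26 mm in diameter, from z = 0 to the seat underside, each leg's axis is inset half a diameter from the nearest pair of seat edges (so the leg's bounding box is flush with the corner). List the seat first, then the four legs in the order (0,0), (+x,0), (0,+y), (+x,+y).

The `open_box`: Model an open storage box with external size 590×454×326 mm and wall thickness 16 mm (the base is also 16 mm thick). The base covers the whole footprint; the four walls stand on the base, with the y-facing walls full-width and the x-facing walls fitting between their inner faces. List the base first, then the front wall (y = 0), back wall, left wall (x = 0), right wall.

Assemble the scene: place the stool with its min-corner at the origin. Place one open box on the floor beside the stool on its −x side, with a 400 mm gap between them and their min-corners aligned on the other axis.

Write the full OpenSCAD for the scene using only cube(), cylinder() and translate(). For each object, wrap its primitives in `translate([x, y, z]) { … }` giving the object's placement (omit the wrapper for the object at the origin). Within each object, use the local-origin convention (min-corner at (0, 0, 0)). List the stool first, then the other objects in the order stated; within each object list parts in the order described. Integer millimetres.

translate([0, 0, 360]) cube([305, 281, 22]);
translate([13, 13, 0]) cylinder(h = 360, r = 13);
translate([292, 13, 0]) cylinder(h = 360, r = 13);
translate([13, 268, 0]) cylinder(h = 360, r = 13);
translate([292, 268, 0]) cylinder(h = 360, r = 13);
translate([-990, 0, 0]) {
  cube([590, 454, 16]);
  translate([0, 0, 16]) cube([590, 16, 310]);
  translate([0, 438, 16]) cube([590, 16, 310]);
  translate([0, 16, 16]) cube([16, 422, 310]);
  translate([574, 16, 16]) cube([16, 422, 310]);
}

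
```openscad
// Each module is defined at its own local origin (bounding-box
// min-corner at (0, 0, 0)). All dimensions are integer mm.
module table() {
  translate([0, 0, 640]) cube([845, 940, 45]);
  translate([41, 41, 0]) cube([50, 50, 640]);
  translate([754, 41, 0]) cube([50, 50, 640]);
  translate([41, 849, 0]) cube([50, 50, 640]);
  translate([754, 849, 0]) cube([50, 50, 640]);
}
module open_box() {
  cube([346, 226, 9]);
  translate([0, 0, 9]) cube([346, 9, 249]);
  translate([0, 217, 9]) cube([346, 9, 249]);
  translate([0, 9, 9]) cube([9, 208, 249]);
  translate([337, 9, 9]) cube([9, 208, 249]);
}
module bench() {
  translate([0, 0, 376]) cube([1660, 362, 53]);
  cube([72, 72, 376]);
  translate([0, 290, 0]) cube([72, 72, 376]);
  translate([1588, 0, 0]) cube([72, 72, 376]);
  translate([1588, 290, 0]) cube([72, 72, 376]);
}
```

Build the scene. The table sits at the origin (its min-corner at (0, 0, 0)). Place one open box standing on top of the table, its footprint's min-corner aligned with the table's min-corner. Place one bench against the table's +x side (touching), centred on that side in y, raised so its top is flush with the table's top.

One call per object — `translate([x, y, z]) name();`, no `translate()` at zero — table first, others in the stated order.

table();
translate([0, 0, 685]) open_box();
translate([845, 289, 256]) bench();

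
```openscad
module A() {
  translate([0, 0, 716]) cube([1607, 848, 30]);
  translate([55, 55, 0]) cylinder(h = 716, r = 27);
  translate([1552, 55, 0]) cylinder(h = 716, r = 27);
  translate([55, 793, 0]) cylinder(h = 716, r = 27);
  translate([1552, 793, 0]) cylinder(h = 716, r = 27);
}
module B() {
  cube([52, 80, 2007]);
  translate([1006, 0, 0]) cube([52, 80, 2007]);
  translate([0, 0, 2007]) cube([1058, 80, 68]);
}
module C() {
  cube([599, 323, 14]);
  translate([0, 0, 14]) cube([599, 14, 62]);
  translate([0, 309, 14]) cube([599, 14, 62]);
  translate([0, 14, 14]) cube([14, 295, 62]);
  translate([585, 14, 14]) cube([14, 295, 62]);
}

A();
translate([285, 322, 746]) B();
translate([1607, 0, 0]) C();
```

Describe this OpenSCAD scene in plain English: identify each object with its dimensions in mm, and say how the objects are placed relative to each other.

A is a rectangular dining table. The top is 1607×848×30 mm with its upper surface at z = 746 mm. It stands on four round legs of 54 mm diameter, each leg's bounding box inset 28 mm from the nearest pair of top edges, running from the floor to the underside of the top.

B is a rectangular door frame: two vertical jambs of 52×80 mm section, 2007 mm tall, with a clear opening 954 mm wide between their inner faces. A header 68 mm tall and 80 mm deep lies on top of the jambs and spans the full outside width.

C is an open storage box with external size 599×323×76 mm and wall thickness 14 mm (the base is also 14 mm thick). The base covers the whole footprint; the four walls stand on the base, with the y-facing walls full-width and the x-facing walls fitting between their inner faces.

The door frame is on top of the table. The open box is against the table's +x side, with their −y faces flush.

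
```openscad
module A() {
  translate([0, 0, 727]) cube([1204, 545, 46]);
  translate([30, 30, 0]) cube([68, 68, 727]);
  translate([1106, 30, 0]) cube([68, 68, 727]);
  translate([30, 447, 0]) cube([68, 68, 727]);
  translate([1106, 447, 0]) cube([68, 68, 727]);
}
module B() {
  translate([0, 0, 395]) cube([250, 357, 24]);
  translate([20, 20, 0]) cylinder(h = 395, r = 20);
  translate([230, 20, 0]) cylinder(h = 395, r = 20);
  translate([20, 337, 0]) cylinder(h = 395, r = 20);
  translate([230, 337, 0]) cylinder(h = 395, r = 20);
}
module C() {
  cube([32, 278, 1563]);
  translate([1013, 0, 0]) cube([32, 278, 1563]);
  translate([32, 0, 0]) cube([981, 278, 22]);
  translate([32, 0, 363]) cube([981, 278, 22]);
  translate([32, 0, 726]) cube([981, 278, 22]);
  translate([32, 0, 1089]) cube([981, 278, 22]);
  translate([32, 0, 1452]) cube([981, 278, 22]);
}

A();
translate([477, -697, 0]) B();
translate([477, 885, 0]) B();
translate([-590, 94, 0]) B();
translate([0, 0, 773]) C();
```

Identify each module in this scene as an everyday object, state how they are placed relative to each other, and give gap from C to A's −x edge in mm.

The bookshelf's min-x is at 0; the table's min-x is 0; gap = 0 mm.

A is a table. B is a stool. C is a bookshelf. Three stools sit around the table at the −y, +y, −x sides. The bookshelf is on top of the table. The gap from the bookshelf to the table's −x edge is 0 mm.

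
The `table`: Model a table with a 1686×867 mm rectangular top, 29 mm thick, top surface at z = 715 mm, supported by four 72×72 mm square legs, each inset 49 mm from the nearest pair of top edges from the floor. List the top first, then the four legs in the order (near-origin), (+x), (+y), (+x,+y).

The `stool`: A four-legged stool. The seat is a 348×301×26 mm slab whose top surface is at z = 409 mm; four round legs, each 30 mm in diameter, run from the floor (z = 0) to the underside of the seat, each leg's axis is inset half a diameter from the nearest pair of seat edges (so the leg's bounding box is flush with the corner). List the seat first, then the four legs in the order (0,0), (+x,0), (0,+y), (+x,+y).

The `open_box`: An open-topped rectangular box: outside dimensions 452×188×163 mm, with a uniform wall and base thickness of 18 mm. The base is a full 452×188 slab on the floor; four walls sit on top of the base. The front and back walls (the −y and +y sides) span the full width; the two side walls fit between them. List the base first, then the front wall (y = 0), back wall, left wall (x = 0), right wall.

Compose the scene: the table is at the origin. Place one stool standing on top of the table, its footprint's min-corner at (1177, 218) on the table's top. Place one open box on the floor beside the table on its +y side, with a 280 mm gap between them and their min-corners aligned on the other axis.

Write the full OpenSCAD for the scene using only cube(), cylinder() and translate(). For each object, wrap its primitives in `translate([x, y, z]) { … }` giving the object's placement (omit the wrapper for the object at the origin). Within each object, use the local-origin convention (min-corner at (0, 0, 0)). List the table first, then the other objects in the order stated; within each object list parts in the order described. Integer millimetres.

translate([0, 0, 686]) cube([1686, 867, 29]);
translate([49, 49, 0]) cube([72, 72, 686]);
translate([1565, 49, 0]) cube([72, 72, 686]);
translate([49, 746, 0]) cube([72, 72, 686]);
translate([1565, 746, 0]) cube([72, 72, 686]);
translate([1177, 218, 715]) {
  translate([0, 0, 383]) cube([348, 301, 26]);
  translate([15, 15, 0]) cylinder(h = 383, r = 15);
  translate([333, 15, 0]) cylinder(h = 383, r = 15);
  translate([15, 286, 0]) cylinder(h = 383, r = 15);
  translate([333, 286, 0]) cylinder(h = 383, r = 15);
}
translate([0, 1147, 0]) {
  cube([452, 188, 18]);
  translate([0, 0, 18]) cube([452, 18, 145]);
  translate([0, 170, 18]) cube([452, 18, 145]);
  translate([0, 18, 18]) cube([18, 152, 145]);
  translate([434, 18, 18]) cube([18, 152, 145]);
}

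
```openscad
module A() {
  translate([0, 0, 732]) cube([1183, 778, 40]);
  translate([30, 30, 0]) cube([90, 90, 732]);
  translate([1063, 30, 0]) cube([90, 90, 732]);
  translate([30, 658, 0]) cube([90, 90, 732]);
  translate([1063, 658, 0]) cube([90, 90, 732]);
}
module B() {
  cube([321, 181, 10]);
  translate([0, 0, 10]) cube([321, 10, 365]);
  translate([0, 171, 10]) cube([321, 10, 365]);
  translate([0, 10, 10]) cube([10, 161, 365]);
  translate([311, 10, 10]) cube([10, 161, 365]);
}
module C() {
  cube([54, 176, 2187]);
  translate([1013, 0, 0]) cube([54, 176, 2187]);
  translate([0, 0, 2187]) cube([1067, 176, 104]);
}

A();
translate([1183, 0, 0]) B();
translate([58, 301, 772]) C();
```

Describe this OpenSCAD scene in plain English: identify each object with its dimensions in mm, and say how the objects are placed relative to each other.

A is a table with a 1183×778 mm rectangular top, 40 mm thick, top surface at z = 772 mm, supported by four 90×90 mm square legs, each inset 30 mm from the nearest pair of top edges, running from the floor.

B is an open storage box with external size 321×181×375 mm and wall thickness 10 mm (the base is also 10 mm thick). The base covers the whole footprint; the four walls stand on the base, with the y-facing walls full-width and the x-facing walls fitting between their inner faces.

C is a door frame. The clear opening is 959 mm wide and 2187 mm high. Two 54 mm wide jambs, 176 mm deep, stand either side of the opening from the floor to the top of the opening. A 104 mm thick head sits across the top of both jambs, spanning the full outside width of the frame.

The open box is against the table's +x side, with their −y faces flush. The door frame is on top of the table, centred.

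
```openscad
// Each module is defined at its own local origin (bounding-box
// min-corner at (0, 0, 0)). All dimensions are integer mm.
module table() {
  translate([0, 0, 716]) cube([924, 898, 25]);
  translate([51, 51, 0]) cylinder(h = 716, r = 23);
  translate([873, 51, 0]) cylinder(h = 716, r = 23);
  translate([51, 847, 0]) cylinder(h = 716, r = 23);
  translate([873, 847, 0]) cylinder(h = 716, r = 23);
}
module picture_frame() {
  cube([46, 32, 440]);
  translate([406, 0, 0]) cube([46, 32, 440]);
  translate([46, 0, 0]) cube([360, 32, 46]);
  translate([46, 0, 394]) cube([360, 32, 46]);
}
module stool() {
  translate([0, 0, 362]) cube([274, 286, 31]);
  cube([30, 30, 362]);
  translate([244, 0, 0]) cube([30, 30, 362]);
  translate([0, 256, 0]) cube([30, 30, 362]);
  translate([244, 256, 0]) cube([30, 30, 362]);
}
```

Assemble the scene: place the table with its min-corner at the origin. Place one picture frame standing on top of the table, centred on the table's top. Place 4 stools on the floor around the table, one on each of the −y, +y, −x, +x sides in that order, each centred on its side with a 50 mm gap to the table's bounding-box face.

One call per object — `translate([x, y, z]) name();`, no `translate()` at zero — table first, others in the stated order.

table();
translate([236, 433, 741]) picture_frame();
translate([325, -336, 0]) stool();
translate([325, 948, 0]) stool();
translate([-324, 306, 0]) stool();
translate([974, 306, 0]) stool();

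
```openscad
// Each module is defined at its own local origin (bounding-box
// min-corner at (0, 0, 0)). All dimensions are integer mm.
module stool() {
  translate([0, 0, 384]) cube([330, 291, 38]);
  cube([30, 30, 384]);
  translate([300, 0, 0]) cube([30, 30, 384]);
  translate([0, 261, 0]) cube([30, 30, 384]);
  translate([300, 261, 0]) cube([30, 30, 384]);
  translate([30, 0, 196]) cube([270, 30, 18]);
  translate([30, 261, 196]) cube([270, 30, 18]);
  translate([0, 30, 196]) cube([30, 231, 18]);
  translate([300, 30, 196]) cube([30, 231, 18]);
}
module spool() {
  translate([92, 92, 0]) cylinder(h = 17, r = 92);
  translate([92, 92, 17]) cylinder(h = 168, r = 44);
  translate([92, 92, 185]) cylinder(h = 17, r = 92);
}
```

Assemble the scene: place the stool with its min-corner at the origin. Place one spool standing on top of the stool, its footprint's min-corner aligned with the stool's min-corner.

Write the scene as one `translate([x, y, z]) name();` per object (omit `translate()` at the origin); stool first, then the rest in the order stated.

stool();
translate([0, 0, 422]) spool();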